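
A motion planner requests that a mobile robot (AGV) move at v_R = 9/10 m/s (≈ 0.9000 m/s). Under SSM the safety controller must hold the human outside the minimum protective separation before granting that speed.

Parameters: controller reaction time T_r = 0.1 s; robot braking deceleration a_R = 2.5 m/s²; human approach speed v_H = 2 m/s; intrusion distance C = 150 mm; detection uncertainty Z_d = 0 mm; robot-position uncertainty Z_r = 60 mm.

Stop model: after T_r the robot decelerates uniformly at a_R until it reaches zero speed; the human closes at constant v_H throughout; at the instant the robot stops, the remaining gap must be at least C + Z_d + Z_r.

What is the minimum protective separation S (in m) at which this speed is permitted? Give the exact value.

T_s = v_R/a_R = (9/10)/(5/2) = 0.3600 s
robot in T_r: 0.9000·0.1000 = 0.0900 m
robot under decel: 0.9000²/(2·2.5000) = 0.1620 m
person approaches 2.0000·(0.1000+0.3600) = 0.9200 m
C+Z_d+Z_r = 0.1500+0.0000+0.0600 = 0.2100 m
S_min ≈ 0.0900+0.1620+0.9200+0.2100  ⇒  S_min = 691/500 m

S_min = 691/500 m = 1.3820 m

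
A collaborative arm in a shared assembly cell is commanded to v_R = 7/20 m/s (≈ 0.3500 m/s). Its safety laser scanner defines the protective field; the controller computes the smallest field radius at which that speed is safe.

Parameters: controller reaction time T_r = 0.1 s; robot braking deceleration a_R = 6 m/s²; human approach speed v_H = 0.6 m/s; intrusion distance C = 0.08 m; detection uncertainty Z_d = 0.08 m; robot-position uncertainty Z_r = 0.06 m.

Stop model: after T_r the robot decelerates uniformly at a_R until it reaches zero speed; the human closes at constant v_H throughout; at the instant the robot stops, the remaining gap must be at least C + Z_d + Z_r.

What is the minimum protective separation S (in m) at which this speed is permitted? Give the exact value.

stop time T_s = (7/20)/6 = 0.0583 s
robot in T_r: 0.3500·0.1000 = 0.0350 m
braking distance = 0.3500²/(2·6.0000) = 0.0102 m
human over T_r+T_s: 0.6000·(0.1000+0.0583) = 0.0950 m
margins: 0.0800+0.0800+0.0600 = 0.2200 m
S_min ≈ 0.0350+0.0102+0.0950+0.2200  ⇒  S_min = 1729/4800 m

S_min = 1729/4800 m = 0.3602 m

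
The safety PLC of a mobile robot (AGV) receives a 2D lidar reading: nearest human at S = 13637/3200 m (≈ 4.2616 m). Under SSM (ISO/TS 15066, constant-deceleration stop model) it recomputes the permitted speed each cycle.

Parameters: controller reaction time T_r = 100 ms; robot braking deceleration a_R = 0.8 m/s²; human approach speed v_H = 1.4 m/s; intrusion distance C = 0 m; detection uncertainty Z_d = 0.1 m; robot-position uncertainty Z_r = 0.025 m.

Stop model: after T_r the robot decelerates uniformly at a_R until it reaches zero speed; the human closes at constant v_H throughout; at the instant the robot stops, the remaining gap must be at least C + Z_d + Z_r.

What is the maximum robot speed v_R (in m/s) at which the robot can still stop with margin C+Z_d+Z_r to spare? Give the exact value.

v_R_max = 29/20 m/s = 1.4500 m/s

quadratic (5/8)·v² + (37/20)·v + (-12789/3200) = 0
  disc = (37/20)² − 4·(5/8)·(-12789/3200) = 85849/6400 ; √disc = 293/80
  v_R = (−(37/20) + 293/80) / (2·(5/8)) = 29/20 m/s
check:
stop time T_s = (29/20)/(4/5) = 1.8125 s
robot in T_r: 1.4500·0.1000 = 0.1450 m
robot covers 1.4500·1.8125 − ½·0.8000·1.8125² = 1.3141 m while stopping
human over T_r+T_s: 1.4000·(0.1000+1.8125) = 2.6775 m
residual clearance needed = 0.0000+0.1000+0.0250 = 0.1250 m
sum ≈ 0.1450+1.3141+2.6775+0.1250 ≈ 4.2616 m = S ✓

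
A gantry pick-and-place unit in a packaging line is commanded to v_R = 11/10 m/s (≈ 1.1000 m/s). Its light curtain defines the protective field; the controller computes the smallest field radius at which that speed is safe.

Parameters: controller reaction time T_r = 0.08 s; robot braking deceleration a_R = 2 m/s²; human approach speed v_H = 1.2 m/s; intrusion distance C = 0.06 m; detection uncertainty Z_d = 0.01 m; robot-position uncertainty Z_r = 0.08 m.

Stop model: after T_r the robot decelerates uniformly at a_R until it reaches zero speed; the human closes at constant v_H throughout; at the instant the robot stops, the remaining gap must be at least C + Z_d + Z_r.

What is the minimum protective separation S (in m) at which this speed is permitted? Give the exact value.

braking lasts T_s = (11/10)/2 = 0.5500 s
robot covers v_R·T_r = 1.1000·0.0800 = 0.0880 m before braking
braking distance = 1.1000²/(2·2.0000) = 0.3025 m
person approaches 1.2000·(0.0800+0.5500) = 0.7560 m
margins: 0.0600+0.0100+0.0800 = 0.1500 m
S_min ≈ 0.0880+0.3025+0.7560+0.1500  ⇒  S_min = 2593/2000 m

S_min = 2593/2000 m = 1.2965 m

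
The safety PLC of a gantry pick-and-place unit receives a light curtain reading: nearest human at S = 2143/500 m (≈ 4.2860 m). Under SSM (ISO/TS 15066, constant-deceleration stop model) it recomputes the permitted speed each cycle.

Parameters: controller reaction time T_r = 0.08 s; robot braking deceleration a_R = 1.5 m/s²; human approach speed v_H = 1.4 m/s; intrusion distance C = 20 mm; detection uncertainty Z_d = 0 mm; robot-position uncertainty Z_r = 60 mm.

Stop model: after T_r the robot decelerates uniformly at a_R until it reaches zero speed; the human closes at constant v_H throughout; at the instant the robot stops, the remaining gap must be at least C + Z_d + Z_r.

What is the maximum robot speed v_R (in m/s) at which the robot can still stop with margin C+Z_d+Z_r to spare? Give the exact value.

quadratic (1/3)·v² + (76/75)·v + (-2047/500) = 0
  disc = (76/75)² − 4·(1/3)·(-2047/500) = 36481/5625 ; √disc = 191/75
  v_R = (−(76/75) + 191/75) / (2·(1/3)) = 23/10 m/s
check:
braking lasts T_s = (23/10)/(3/2) = 1.5333 s
reaction-phase robot travel = 2.3000·0.0800 = 0.1840 m
robot covers 2.3000·1.5333 − ½·1.5000·1.5333² = 1.7633 m while stopping
person approaches 1.4000·(0.0800+1.5333) = 2.2587 m
residual clearance needed = 0.0200+0.0000+0.0600 = 0.0800 m
sum ≈ 0.1840+1.7633+2.2587+0.0800 ≈ 4.2860 m = S ✓

v_R_max = 23/10 m/s = 2.3000 m/s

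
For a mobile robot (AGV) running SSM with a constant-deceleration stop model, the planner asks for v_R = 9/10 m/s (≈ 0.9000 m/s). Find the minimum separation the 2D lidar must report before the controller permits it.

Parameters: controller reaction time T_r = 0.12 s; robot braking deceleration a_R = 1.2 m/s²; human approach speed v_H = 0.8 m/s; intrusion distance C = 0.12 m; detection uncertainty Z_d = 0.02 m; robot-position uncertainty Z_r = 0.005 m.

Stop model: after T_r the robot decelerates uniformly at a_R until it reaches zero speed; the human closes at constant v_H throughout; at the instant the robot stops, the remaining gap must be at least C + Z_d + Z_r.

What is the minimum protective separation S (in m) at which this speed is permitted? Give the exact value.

braking lasts T_s = (9/10)/(6/5) = 0.7500 s
robot in T_r: 0.9000·0.1200 = 0.1080 m
robot under decel: 0.9000²/(2·1.2000) = 0.3375 m
human closes 0.8000·0.8700 = 0.6960 m
C+Z_d+Z_r = 0.1200+0.0200+0.0050 = 0.1450 m
S_min ≈ 0.1080+0.3375+0.6960+0.1450  ⇒  S_min = 2573/2000 m

S_min = 2573/2000 m = 1.2865 m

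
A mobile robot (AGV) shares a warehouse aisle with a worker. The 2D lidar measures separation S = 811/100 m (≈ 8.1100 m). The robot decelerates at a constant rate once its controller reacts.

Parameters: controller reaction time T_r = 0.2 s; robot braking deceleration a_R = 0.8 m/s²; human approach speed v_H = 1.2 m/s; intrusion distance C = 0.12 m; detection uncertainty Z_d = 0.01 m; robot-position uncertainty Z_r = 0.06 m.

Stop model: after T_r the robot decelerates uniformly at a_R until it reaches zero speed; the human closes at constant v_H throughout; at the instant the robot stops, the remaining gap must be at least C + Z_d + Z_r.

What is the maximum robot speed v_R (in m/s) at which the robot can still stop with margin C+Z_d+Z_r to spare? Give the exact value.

v_R_max = 12/5 m/s = 2.4000 m/s

quadratic (5/8)·v² + (17/10)·v + (-192/25) = 0
  disc = (17/10)² − 4·(5/8)·(-192/25) = 2209/100 ; √disc = 47/10
  v_R = (−(17/10) + 47/10) / (2·(5/8)) = 12/5 m/s
check:
braking lasts T_s = (12/5)/(4/5) = 3.0000 s
robot in T_r: 2.4000·0.2000 = 0.4800 m
robot under decel: 2.4000²/(2·0.8000) = 3.6000 m
person approaches 1.2000·(0.2000+3.0000) = 3.8400 m
margins: 0.1200+0.0100+0.0600 = 0.1900 m
sum ≈ 0.4800+3.6000+3.8400+0.1900 ≈ 8.1100 m = S ✓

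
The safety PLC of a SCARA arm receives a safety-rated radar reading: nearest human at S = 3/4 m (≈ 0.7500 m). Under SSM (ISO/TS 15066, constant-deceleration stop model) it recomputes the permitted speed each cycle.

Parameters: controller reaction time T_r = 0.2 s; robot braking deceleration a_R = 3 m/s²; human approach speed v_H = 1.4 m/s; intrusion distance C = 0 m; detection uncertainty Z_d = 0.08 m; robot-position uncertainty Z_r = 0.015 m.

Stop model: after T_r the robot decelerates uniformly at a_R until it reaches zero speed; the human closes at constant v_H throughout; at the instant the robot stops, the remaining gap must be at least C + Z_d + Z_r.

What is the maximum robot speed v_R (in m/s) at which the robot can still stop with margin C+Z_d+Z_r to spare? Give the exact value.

quadratic (1/6)·v² + (2/3)·v + (-3/8) = 0
  disc = (2/3)² − 4·(1/6)·(-3/8) = 25/36 ; √disc = 5/6
  v_R = (−(2/3) + 5/6) / (2·(1/6)) = 1/2 m/s
check:
T_s = v_R/a_R = (1/2)/3 = 0.1667 s
reaction-phase robot travel = 0.5000·0.2000 = 0.1000 m
robot under decel: 0.5000²/(2·3.0000) = 0.0417 m
human over T_r+T_s: 1.4000·(0.2000+0.1667) = 0.5133 m
margins: 0.0000+0.0800+0.0150 = 0.0950 m
sum ≈ 0.1000+0.0417+0.5133+0.0950 ≈ 0.7500 m = S ✓

v_R_max = 1/2 m/s = 0.5000 m/s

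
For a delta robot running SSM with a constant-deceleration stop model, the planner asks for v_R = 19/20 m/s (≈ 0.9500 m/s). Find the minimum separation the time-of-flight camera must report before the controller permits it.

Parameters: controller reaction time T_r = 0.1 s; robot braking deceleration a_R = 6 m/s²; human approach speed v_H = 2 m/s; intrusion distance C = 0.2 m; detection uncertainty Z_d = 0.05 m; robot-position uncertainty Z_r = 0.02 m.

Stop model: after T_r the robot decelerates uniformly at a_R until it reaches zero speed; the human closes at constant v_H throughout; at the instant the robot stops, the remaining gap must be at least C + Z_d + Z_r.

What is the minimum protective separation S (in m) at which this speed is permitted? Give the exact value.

S_min = 1531/1600 m = 0.9569 m

braking lasts T_s = (19/20)/6 = 0.1583 s
robot covers v_R·T_r = 0.9500·0.1000 = 0.0950 m before braking
robot covers 0.9500·0.1583 − ½·6.0000·0.1583² = 0.0752 m while stopping
human closes 2.0000·0.2583 = 0.5167 m
margins: 0.2000+0.0500+0.0200 = 0.2700 m
S_min ≈ 0.0950+0.0752+0.5167+0.2700  ⇒  S_min = 1531/1600 m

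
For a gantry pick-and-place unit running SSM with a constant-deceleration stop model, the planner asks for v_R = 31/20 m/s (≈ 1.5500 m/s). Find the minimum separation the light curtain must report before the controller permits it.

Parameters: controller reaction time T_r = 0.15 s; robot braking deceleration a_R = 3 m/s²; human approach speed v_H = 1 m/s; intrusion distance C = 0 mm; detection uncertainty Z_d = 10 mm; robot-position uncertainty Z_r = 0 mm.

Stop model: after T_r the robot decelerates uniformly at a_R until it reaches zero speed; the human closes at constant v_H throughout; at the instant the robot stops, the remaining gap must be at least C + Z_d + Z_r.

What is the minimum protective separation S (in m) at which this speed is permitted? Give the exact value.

S_min = 3143/2400 m = 1.3096 m

stop time T_s = (31/20)/3 = 0.5167 s
robot covers v_R·T_r = 1.5500·0.1500 = 0.2325 m before braking
robot under decel: 1.5500²/(2·3.0000) = 0.4004 m
human closes 1.0000·0.6667 = 0.6667 m
C+Z_d+Z_r = 0.0000+0.0100+0.0000 = 0.0100 m
S_min ≈ 0.2325+0.4004+0.6667+0.0100  ⇒  S_min = 3143/2400 m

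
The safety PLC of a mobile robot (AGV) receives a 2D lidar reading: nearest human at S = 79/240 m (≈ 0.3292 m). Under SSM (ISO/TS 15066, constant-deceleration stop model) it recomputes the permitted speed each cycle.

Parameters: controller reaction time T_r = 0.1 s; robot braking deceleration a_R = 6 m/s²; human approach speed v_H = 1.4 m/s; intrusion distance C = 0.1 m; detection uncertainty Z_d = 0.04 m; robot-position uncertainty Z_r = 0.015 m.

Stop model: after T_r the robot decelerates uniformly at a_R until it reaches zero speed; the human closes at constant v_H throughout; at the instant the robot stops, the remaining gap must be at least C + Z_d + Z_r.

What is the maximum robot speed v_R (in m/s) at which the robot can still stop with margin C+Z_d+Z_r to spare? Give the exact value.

quadratic (1/12)·v² + (1/3)·v + (-41/1200) = 0
  disc = (1/3)² − 4·(1/12)·(-41/1200) = 49/400 ; √disc = 7/20
  v_R = (−(1/3) + 7/20) / (2·(1/12)) = 1/10 m/s
check:
T_s = v_R/a_R = (1/10)/6 = 0.0167 s
reaction-phase robot travel = 0.1000·0.1000 = 0.0100 m
robot covers 0.1000·0.0167 − ½·6.0000·0.0167² = 0.0008 m while stopping
person approaches 1.4000·(0.1000+0.0167) = 0.1633 m
margins: 0.1000+0.0400+0.0150 = 0.1550 m
sum ≈ 0.0100+0.0008+0.1633+0.1550 ≈ 0.3292 m = S ✓

v_R_max = 1/10 m/s = 0.1000 m/s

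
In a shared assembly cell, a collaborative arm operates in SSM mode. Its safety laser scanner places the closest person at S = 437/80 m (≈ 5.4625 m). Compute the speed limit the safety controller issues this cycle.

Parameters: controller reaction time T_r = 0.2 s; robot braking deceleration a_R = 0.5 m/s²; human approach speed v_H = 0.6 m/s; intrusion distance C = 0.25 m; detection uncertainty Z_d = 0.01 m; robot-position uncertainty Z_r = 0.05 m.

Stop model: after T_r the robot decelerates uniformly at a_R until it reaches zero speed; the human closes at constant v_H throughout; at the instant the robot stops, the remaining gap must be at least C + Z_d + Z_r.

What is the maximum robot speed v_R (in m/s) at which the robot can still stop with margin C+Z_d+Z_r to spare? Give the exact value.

collect terms ⇒ (1)·v_R² + (7/5)·v_R + (-2013/400) = 0
  disc = (7/5)² − 4·(1)·(-2013/400) = 2209/100 ; √disc = 47/10
  v_R = (−(7/5) + 47/10) / (2·(1)) = 33/20 m/s
check:
braking lasts T_s = (33/20)/(1/2) = 3.3000 s
robot in T_r: 1.6500·0.2000 = 0.3300 m
braking distance = 1.6500²/(2·0.5000) = 2.7225 m
human over T_r+T_s: 0.6000·(0.2000+3.3000) = 2.1000 m
margins: 0.2500+0.0100+0.0500 = 0.3100 m
sum ≈ 0.3300+2.7225+2.1000+0.3100 ≈ 5.4625 m = S ✓

v_R_max = 33/20 m/s = 1.6500 m/s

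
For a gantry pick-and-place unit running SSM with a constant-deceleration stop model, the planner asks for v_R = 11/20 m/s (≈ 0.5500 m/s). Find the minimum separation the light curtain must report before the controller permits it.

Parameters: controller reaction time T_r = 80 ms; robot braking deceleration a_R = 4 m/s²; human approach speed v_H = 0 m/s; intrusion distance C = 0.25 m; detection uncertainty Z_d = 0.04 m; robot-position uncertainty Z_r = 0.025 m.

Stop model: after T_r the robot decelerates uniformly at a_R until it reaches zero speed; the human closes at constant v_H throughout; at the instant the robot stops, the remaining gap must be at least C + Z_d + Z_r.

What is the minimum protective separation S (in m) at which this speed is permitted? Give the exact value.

S_min = 6349/16000 m = 0.3968 m

braking lasts T_s = (11/20)/4 = 0.1375 s
robot in T_r: 0.5500·0.0800 = 0.0440 m
braking distance = 0.5500²/(2·4.0000) = 0.0378 m
human over T_r+T_s: 0.0000·(0.0800+0.1375) = 0.0000 m
C+Z_d+Z_r = 0.2500+0.0400+0.0250 = 0.3150 m
S_min ≈ 0.0440+0.0378+0.0000+0.3150  ⇒  S_min = 6349/16000 m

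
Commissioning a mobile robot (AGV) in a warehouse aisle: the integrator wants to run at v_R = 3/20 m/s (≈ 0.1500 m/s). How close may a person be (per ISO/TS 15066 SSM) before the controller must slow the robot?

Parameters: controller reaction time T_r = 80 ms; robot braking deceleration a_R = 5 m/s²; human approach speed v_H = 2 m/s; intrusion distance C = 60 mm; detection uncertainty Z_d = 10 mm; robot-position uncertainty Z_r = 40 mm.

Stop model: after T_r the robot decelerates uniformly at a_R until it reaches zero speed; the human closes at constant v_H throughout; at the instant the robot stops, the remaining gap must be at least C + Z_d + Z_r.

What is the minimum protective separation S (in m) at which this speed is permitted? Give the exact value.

S_min = 1377/4000 m = 0.3443 m

T_s = v_R/a_R = (3/20)/5 = 0.0300 s
robot in T_r: 0.1500·0.0800 = 0.0120 m
braking distance = 0.1500²/(2·5.0000) = 0.0022 m
human closes 2.0000·0.1100 = 0.2200 m
residual clearance needed = 0.0600+0.0100+0.0400 = 0.1100 m
S_min ≈ 0.0120+0.0022+0.2200+0.1100  ⇒  S_min = 1377/4000 m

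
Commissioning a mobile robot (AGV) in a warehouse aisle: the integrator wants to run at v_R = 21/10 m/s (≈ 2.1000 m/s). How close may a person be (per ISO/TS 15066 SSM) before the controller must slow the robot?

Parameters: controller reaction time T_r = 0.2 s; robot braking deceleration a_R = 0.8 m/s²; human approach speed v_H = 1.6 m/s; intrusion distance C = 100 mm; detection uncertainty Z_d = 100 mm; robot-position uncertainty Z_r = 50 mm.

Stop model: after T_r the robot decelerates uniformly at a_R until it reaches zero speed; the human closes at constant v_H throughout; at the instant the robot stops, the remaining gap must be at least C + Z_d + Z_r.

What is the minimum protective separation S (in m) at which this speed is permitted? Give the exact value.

stop time T_s = (21/10)/(4/5) = 2.6250 s
reaction-phase robot travel = 2.1000·0.2000 = 0.4200 m
robot covers 2.1000·2.6250 − ½·0.8000·2.6250² = 2.7563 m while stopping
human closes 1.6000·2.8250 = 4.5200 m
margins: 0.1000+0.1000+0.0500 = 0.2500 m
S_min ≈ 0.4200+2.7563+4.5200+0.2500  ⇒  S_min = 6357/800 m

S_min = 6357/800 m = 7.9463 m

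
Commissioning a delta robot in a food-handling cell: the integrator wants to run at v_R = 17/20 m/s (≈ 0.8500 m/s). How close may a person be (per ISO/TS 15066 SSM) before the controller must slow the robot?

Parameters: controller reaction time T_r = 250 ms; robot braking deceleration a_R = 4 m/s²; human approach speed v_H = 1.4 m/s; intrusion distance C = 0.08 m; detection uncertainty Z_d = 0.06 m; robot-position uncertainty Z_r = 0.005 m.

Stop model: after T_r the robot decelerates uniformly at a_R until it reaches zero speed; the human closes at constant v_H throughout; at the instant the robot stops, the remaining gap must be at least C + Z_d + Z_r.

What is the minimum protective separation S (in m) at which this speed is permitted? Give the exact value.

S_min = 701/640 m = 1.0953 m

braking lasts T_s = (17/20)/4 = 0.2125 s
robot covers v_R·T_r = 0.8500·0.2500 = 0.2125 m before braking
robot under decel: 0.8500²/(2·4.0000) = 0.0903 m
person approaches 1.4000·(0.2500+0.2125) = 0.6475 m
C+Z_d+Z_r = 0.0800+0.0600+0.0050 = 0.1450 m
S_min ≈ 0.2125+0.0903+0.6475+0.1450  ⇒  S_min = 701/640 m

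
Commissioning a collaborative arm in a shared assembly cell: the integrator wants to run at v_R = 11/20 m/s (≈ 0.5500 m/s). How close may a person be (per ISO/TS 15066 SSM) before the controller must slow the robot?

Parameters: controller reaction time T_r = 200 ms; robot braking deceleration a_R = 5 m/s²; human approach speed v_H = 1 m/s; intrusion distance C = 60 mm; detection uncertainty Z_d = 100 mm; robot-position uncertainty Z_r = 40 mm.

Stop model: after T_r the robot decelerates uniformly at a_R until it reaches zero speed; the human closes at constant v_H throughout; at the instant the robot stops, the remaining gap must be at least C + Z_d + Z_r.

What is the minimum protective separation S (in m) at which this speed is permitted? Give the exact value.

stop time T_s = (11/20)/5 = 0.1100 s
robot in T_r: 0.5500·0.2000 = 0.1100 m
robot covers 0.5500·0.1100 − ½·5.0000·0.1100² = 0.0302 m while stopping
person approaches 1.0000·(0.2000+0.1100) = 0.3100 m
residual clearance needed = 0.0600+0.1000+0.0400 = 0.2000 m
S_min ≈ 0.1100+0.0302+0.3100+0.2000  ⇒  S_min = 2601/4000 m

S_min = 2601/4000 m = 0.6502 m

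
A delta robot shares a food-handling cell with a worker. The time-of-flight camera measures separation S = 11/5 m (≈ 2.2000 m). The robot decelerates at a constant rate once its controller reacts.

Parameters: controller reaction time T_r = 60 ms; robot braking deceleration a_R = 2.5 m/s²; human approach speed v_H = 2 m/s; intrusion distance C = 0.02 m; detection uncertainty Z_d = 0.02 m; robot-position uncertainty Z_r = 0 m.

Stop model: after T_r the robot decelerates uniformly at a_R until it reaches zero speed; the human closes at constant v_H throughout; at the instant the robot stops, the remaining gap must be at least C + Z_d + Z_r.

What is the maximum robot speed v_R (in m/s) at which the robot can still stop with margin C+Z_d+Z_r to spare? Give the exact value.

at the boundary: (1/5)·v² + (43/50)·v + (-51/25) = 0
  disc = (43/50)² − 4·(1/5)·(-51/25) = 5929/2500 ; √disc = 77/50
  v_R = (−(43/50) + 77/50) / (2·(1/5)) = 17/10 m/s
check:
T_s = v_R/a_R = (17/10)/(5/2) = 0.6800 s
robot in T_r: 1.7000·0.0600 = 0.1020 m
robot under decel: 1.7000²/(2·2.5000) = 0.5780 m
human over T_r+T_s: 2.0000·(0.0600+0.6800) = 1.4800 m
margins: 0.0200+0.0200+0.0000 = 0.0400 m
sum ≈ 0.1020+0.5780+1.4800+0.0400 ≈ 2.2000 m = S ✓

v_R_max = 17/10 m/s = 1.7000 m/s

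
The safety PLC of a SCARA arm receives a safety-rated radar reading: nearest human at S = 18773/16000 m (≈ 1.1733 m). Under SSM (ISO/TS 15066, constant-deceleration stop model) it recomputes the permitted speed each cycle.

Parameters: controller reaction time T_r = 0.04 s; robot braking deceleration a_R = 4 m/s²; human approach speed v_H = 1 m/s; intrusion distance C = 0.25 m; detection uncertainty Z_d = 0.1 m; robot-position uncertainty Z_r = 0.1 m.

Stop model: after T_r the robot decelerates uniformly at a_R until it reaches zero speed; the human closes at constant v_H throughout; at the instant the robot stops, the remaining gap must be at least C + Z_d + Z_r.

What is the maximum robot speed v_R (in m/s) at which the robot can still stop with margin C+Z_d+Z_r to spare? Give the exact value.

v_R_max = 29/20 m/s = 1.4500 m/s

at the boundary: (1/8)·v² + (29/100)·v + (-10933/16000) = 0
  disc = (29/100)² − 4·(1/8)·(-10933/16000) = 68121/160000 ; √disc = 261/400
  v_R = (−(29/100) + 261/400) / (2·(1/8)) = 29/20 m/s
check:
stop time T_s = (29/20)/4 = 0.3625 s
reaction-phase robot travel = 1.4500·0.0400 = 0.0580 m
robot under decel: 1.4500²/(2·4.0000) = 0.2628 m
human over T_r+T_s: 1.0000·(0.0400+0.3625) = 0.4025 m
residual clearance needed = 0.2500+0.1000+0.1000 = 0.4500 m
sum ≈ 0.0580+0.2628+0.4025+0.4500 ≈ 1.1733 m = S ✓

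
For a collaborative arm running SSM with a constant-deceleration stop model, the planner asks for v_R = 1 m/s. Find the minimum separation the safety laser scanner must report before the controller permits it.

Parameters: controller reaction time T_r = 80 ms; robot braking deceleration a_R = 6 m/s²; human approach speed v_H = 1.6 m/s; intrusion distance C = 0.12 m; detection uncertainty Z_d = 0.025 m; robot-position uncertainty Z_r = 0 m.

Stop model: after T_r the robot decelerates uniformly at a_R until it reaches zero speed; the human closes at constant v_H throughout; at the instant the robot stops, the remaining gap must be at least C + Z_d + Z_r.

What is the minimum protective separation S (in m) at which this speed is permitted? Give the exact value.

braking lasts T_s = 1/6 = 0.1667 s
reaction-phase robot travel = 1.0000·0.0800 = 0.0800 m
braking distance = 1.0000²/(2·6.0000) = 0.0833 m
human over T_r+T_s: 1.6000·(0.0800+0.1667) = 0.3947 m
residual clearance needed = 0.1200+0.0250+0.0000 = 0.1450 m
S_min ≈ 0.0800+0.0833+0.3947+0.1450  ⇒  S_min = 703/1000 m

S_min = 703/1000 m = 0.7030 m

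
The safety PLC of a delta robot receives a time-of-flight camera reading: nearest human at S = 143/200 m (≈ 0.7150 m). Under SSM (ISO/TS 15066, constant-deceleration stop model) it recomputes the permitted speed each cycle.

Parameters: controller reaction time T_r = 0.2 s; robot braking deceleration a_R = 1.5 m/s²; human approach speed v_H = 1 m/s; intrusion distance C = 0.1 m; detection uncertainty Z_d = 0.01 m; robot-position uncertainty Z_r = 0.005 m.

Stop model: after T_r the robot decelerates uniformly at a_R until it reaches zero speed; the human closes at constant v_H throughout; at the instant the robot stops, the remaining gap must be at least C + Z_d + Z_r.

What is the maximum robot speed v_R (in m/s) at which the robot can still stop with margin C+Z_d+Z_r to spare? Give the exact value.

collect terms ⇒ (1/3)·v_R² + (13/15)·v_R + (-2/5) = 0
  disc = (13/15)² − 4·(1/3)·(-2/5) = 289/225 ; √disc = 17/15
  v_R = (−(13/15) + 17/15) / (2·(1/3)) = 2/5 m/s
check:
braking lasts T_s = (2/5)/(3/2) = 0.2667 s
reaction-phase robot travel = 0.4000·0.2000 = 0.0800 m
robot under decel: 0.4000²/(2·1.5000) = 0.0533 m
human over T_r+T_s: 1.0000·(0.2000+0.2667) = 0.4667 m
residual clearance needed = 0.1000+0.0100+0.0050 = 0.1150 m
sum ≈ 0.0800+0.0533+0.4667+0.1150 ≈ 0.7150 m = S ✓

v_R_max = 2/5 m/s = 0.4000 m/s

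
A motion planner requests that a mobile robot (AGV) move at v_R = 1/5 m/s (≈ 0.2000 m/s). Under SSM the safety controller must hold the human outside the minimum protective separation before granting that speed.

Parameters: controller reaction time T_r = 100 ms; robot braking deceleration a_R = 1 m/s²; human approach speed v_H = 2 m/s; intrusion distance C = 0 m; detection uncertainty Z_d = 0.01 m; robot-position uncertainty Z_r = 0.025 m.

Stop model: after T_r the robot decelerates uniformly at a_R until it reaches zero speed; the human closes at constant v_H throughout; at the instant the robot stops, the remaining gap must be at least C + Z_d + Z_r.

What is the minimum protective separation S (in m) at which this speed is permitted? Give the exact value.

T_s = v_R/a_R = (1/5)/1 = 0.2000 s
reaction-phase robot travel = 0.2000·0.1000 = 0.0200 m
robot covers 0.2000·0.2000 − ½·1.0000·0.2000² = 0.0200 m while stopping
person approaches 2.0000·(0.1000+0.2000) = 0.6000 m
C+Z_d+Z_r = 0.0000+0.0100+0.0250 = 0.0350 m
S_min ≈ 0.0200+0.0200+0.6000+0.0350  ⇒  S_min = 27/40 m

S_min = 27/40 m = 0.6750 m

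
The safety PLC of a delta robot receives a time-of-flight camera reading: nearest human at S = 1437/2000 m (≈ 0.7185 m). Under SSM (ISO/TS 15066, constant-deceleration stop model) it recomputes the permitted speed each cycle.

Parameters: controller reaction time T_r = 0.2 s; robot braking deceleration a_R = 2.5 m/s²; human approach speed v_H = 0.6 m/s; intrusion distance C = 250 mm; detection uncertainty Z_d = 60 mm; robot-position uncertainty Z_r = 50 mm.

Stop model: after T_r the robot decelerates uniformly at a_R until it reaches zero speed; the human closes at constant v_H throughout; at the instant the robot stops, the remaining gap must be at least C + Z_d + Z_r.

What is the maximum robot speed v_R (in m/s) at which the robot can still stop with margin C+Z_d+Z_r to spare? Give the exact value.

quadratic (1/5)·v² + (11/25)·v + (-477/2000) = 0
  disc = (11/25)² − 4·(1/5)·(-477/2000) = 961/2500 ; √disc = 31/50
  v_R = (−(11/25) + 31/50) / (2·(1/5)) = 9/20 m/s
check:
stop time T_s = (9/20)/(5/2) = 0.1800 s
reaction-phase robot travel = 0.4500·0.2000 = 0.0900 m
robot covers 0.4500·0.1800 − ½·2.5000·0.1800² = 0.0405 m while stopping
person approaches 0.6000·(0.2000+0.1800) = 0.2280 m
C+Z_d+Z_r = 0.2500+0.0600+0.0500 = 0.3600 m
sum ≈ 0.0900+0.0405+0.2280+0.3600 ≈ 0.7185 m = S ✓

v_R_max = 9/20 m/s = 0.4500 m/s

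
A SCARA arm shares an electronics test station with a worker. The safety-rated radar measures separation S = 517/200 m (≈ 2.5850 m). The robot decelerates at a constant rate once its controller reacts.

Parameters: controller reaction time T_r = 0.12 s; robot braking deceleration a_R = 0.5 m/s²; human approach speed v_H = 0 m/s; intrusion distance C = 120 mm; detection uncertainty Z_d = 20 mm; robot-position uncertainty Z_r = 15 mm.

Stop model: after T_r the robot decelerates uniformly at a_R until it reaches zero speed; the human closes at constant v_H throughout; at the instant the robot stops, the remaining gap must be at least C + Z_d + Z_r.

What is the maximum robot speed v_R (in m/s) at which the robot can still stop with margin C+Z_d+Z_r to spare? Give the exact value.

v_R_max = 3/2 m/s = 1.5000 m/s

quadratic (1)·v² + (3/25)·v + (-243/100) = 0
  disc = (3/25)² − 4·(1)·(-243/100) = 6084/625 ; √disc = 78/25
  v_R = (−(3/25) + 78/25) / (2·(1)) = 3/2 m/s
check:
braking lasts T_s = (3/2)/(1/2) = 3.0000 s
robot in T_r: 1.5000·0.1200 = 0.1800 m
robot covers 1.5000·3.0000 − ½·0.5000·3.0000² = 2.2500 m while stopping
person approaches 0.0000·(0.1200+3.0000) = 0.0000 m
margins: 0.1200+0.0200+0.0150 = 0.1550 m
sum ≈ 0.1800+2.2500+0.0000+0.1550 ≈ 2.5850 m = S ✓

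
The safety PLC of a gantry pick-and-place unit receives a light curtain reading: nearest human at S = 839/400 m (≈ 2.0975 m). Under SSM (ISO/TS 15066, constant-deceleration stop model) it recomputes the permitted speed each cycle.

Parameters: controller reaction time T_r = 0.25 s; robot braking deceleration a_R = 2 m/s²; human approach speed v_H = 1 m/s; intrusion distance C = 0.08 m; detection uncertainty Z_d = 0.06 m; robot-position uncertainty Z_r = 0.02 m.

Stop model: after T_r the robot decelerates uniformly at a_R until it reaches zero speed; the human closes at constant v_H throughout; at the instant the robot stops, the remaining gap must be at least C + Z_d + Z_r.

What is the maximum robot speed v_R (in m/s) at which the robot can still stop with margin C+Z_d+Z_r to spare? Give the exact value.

v_R_max = 3/2 m/s = 1.5000 m/s

at the boundary: (1/4)·v² + (3/4)·v + (-27/16) = 0
  disc = (3/4)² − 4·(1/4)·(-27/16) = 9/4 ; √disc = 3/2
  v_R = (−(3/4) + 3/2) / (2·(1/4)) = 3/2 m/s
check:
braking lasts T_s = (3/2)/2 = 0.7500 s
robot in T_r: 1.5000·0.2500 = 0.3750 m
braking distance = 1.5000²/(2·2.0000) = 0.5625 m
person approaches 1.0000·(0.2500+0.7500) = 1.0000 m
margins: 0.0800+0.0600+0.0200 = 0.1600 m
sum ≈ 0.3750+0.5625+1.0000+0.1600 ≈ 2.0975 m = S ✓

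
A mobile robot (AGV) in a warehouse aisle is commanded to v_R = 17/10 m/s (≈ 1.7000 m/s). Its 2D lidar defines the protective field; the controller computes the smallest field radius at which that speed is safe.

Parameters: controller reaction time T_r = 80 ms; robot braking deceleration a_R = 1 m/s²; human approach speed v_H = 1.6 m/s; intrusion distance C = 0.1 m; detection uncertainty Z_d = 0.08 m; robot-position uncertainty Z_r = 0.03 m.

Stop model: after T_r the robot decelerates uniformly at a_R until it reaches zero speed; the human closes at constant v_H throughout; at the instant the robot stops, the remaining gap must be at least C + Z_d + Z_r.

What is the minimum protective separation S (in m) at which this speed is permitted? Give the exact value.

S_min = 4639/1000 m = 4.6390 m

stop time T_s = (17/10)/1 = 1.7000 s
robot in T_r: 1.7000·0.0800 = 0.1360 m
braking distance = 1.7000²/(2·1.0000) = 1.4450 m
human closes 1.6000·1.7800 = 2.8480 m
C+Z_d+Z_r = 0.1000+0.0800+0.0300 = 0.2100 m
S_min ≈ 0.1360+1.4450+2.8480+0.2100  ⇒  S_min = 4639/1000 m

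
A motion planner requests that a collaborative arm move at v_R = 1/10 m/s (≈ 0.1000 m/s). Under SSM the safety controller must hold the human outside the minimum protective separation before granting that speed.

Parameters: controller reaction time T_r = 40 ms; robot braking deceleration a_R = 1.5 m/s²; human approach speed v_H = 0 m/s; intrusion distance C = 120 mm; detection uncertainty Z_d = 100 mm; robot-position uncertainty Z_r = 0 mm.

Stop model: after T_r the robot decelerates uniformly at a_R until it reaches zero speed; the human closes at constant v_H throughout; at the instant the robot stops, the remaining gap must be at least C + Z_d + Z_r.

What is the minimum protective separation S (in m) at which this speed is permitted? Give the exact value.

stop time T_s = (1/10)/(3/2) = 0.0667 s
robot covers v_R·T_r = 0.1000·0.0400 = 0.0040 m before braking
robot covers 0.1000·0.0667 − ½·1.5000·0.0667² = 0.0033 m while stopping
human closes 0.0000·0.1067 = 0.0000 m
margins: 0.1200+0.1000+0.0000 = 0.2200 m
S_min ≈ 0.0040+0.0033+0.0000+0.2200  ⇒  S_min = 341/1500 m

S_min = 341/1500 m = 0.2273 m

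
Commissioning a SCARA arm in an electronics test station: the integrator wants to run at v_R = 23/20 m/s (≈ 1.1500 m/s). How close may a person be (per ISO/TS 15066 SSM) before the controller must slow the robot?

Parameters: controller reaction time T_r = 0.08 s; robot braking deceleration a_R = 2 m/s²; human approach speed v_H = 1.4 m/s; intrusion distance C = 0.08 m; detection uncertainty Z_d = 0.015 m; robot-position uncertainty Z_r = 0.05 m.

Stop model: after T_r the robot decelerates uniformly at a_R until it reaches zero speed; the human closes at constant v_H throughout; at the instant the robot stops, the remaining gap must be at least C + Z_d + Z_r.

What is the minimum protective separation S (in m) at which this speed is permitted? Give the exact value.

braking lasts T_s = (23/20)/2 = 0.5750 s
robot covers v_R·T_r = 1.1500·0.0800 = 0.0920 m before braking
robot covers 1.1500·0.5750 − ½·2.0000·0.5750² = 0.3306 m while stopping
person approaches 1.4000·(0.0800+0.5750) = 0.9170 m
residual clearance needed = 0.0800+0.0150+0.0500 = 0.1450 m
S_min ≈ 0.0920+0.3306+0.9170+0.1450  ⇒  S_min = 11877/8000 m

S_min = 11877/8000 m = 1.4846 m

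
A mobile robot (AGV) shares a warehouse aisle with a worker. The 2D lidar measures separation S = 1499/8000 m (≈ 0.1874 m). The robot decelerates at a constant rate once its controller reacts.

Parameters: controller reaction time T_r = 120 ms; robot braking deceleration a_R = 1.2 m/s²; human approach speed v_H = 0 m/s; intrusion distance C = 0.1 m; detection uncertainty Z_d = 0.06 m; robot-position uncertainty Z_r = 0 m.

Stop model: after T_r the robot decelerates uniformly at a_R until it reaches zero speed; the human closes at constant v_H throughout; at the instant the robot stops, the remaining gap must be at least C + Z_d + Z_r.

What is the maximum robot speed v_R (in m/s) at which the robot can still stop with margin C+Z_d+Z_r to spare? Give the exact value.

at the boundary: (5/12)·v² + (3/25)·v + (-219/8000) = 0
  disc = (3/25)² − 4·(5/12)·(-219/8000) = 2401/40000 ; √disc = 49/200
  v_R = (−(3/25) + 49/200) / (2·(5/12)) = 3/20 m/s
check:
T_s = v_R/a_R = (3/20)/(6/5) = 0.1250 s
robot in T_r: 0.1500·0.1200 = 0.0180 m
robot under decel: 0.1500²/(2·1.2000) = 0.0094 m
human over T_r+T_s: 0.0000·(0.1200+0.1250) = 0.0000 m
C+Z_d+Z_r = 0.1000+0.0600+0.0000 = 0.1600 m
sum ≈ 0.0180+0.0094+0.0000+0.1600 ≈ 0.1874 m = S ✓

v_R_max = 3/20 m/s = 0.1500 m/s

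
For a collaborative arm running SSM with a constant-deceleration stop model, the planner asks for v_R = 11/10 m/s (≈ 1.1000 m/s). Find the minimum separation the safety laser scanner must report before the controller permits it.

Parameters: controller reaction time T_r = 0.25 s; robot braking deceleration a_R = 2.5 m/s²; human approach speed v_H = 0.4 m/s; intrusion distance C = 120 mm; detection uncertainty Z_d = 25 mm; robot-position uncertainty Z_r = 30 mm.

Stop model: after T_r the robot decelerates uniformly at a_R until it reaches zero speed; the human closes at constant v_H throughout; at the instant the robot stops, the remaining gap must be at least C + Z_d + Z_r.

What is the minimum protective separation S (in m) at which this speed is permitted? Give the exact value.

S_min = 121/125 m = 0.9680 m

stop time T_s = (11/10)/(5/2) = 0.4400 s
reaction-phase robot travel = 1.1000·0.2500 = 0.2750 m
braking distance = 1.1000²/(2·2.5000) = 0.2420 m
human closes 0.4000·0.6900 = 0.2760 m
residual clearance needed = 0.1200+0.0250+0.0300 = 0.1750 m
S_min ≈ 0.2750+0.2420+0.2760+0.1750  ⇒  S_min = 121/125 m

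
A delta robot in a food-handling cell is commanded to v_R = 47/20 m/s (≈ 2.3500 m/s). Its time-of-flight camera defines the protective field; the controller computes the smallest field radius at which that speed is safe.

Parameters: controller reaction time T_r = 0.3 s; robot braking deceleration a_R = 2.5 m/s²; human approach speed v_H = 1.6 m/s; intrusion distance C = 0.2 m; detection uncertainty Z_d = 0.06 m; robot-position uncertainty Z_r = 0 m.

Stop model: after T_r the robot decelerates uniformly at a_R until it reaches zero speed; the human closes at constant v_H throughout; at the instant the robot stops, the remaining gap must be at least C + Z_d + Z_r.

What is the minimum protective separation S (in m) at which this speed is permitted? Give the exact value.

braking lasts T_s = (47/20)/(5/2) = 0.9400 s
robot in T_r: 2.3500·0.3000 = 0.7050 m
robot under decel: 2.3500²/(2·2.5000) = 1.1045 m
person approaches 1.6000·(0.3000+0.9400) = 1.9840 m
margins: 0.2000+0.0600+0.0000 = 0.2600 m
S_min ≈ 0.7050+1.1045+1.9840+0.2600  ⇒  S_min = 8107/2000 m

S_min = 8107/2000 m = 4.0535 m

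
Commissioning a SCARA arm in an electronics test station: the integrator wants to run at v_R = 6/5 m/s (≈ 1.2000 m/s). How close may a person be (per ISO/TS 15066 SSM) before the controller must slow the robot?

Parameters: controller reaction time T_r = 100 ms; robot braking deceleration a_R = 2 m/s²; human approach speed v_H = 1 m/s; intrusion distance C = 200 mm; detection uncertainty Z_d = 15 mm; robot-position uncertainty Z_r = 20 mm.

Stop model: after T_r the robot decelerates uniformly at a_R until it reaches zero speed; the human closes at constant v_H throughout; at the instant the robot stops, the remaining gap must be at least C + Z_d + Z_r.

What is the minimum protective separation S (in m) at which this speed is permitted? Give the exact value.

S_min = 283/200 m = 1.4150 m

T_s = v_R/a_R = (6/5)/2 = 0.6000 s
robot covers v_R·T_r = 1.2000·0.1000 = 0.1200 m before braking
braking distance = 1.2000²/(2·2.0000) = 0.3600 m
human over T_r+T_s: 1.0000·(0.1000+0.6000) = 0.7000 m
margins: 0.2000+0.0150+0.0200 = 0.2350 m
S_min ≈ 0.1200+0.3600+0.7000+0.2350  ⇒  S_min = 283/200 m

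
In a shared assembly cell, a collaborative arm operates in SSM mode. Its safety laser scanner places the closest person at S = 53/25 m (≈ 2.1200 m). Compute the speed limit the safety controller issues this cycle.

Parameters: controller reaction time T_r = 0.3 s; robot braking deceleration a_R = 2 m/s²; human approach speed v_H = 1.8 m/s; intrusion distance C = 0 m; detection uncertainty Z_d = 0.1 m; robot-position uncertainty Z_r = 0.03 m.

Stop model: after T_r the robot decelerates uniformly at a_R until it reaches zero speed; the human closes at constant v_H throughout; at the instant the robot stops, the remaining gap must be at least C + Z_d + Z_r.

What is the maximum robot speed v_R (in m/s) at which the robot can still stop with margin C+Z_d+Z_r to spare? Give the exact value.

v_R_max = 1 m/s = 1.0000 m/s

at the boundary: (1/4)·v² + (6/5)·v + (-29/20) = 0
  disc = (6/5)² − 4·(1/4)·(-29/20) = 289/100 ; √disc = 17/10
  v_R = (−(6/5) + 17/10) / (2·(1/4)) = 1 m/s
check:
stop time T_s = 1/2 = 0.5000 s
robot covers v_R·T_r = 1.0000·0.3000 = 0.3000 m before braking
robot covers 1.0000·0.5000 − ½·2.0000·0.5000² = 0.2500 m while stopping
person approaches 1.8000·(0.3000+0.5000) = 1.4400 m
C+Z_d+Z_r = 0.0000+0.1000+0.0300 = 0.1300 m
sum ≈ 0.3000+0.2500+1.4400+0.1300 ≈ 2.1200 m = S ✓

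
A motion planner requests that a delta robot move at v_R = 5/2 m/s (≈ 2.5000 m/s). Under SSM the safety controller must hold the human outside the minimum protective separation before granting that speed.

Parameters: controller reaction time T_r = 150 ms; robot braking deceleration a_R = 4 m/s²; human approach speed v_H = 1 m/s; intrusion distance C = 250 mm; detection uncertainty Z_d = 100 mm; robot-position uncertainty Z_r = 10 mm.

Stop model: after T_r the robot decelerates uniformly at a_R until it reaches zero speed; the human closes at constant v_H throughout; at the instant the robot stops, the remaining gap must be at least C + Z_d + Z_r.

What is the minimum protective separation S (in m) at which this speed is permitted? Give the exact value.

stop time T_s = (5/2)/4 = 0.6250 s
robot covers v_R·T_r = 2.5000·0.1500 = 0.3750 m before braking
braking distance = 2.5000²/(2·4.0000) = 0.7812 m
human over T_r+T_s: 1.0000·(0.1500+0.6250) = 0.7750 m
C+Z_d+Z_r = 0.2500+0.1000+0.0100 = 0.3600 m
S_min ≈ 0.3750+0.7812+0.7750+0.3600  ⇒  S_min = 1833/800 m

S_min = 1833/800 m = 2.2912 m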